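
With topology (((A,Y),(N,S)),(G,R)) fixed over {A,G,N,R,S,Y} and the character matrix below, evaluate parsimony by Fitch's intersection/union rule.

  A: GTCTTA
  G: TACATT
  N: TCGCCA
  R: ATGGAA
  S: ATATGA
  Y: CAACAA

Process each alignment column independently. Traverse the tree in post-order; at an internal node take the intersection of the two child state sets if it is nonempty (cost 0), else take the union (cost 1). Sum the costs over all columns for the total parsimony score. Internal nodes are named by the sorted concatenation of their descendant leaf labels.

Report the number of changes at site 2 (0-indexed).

4

AY@0: {G} ∪ {C} = {C,G} (union, +1)
NS@0: {T} ∪ {A} = {A,T} (union, +1)
ANSY@0: {C,G} ∪ {A,T} = {A,C,G,T} (union, +1)
GR@0: {T} ∪ {A} = {A,T} (union, +1)
AGNRSY@0: {A,C,G,T} ∩ {A,T} = {A,T} (intersection, +0)
AY@1: {T} ∪ {A} = {A,T} (union, +1)
NS@1: {C} ∪ {T} = {C,T} (union, +1)
ANSY@1: {A,T} ∩ {C,T} = {T} (intersection, +0)
GR@1: {A} ∪ {T} = {A,T} (union, +1)
AGNRSY@1: {T} ∩ {A,T} = {T} (intersection, +0)
AY@2: {C} ∪ {A} = {A,C} (union, +1)
NS@2: {G} ∪ {A} = {A,G} (union, +1)
ANSY@2: {A,C} ∩ {A,G} = {A} (intersection, +0)
GR@2: {C} ∪ {G} = {C,G} (union, +1)
AGNRSY@2: {A} ∪ {C,G} = {A,C,G} (union, +1)
AY@3: {T} ∪ {C} = {C,T} (union, +1)
NS@3: {C} ∪ {T} = {C,T} (union, +1)
ANSY@3: {C,T} ∩ {C,T} = {C,T} (intersection, +0)
GR@3: {A} ∪ {G} = {A,G} (union, +1)
AGNRSY@3: {C,T} ∪ {A,G} = {A,C,G,T} (union, +1)
AY@4: {T} ∪ {A} = {A,T} (union, +1)
NS@4: {C} ∪ {G} = {C,G} (union, +1)
ANSY@4: {A,T} ∪ {C,G} = {A,C,G,T} (union, +1)
GR@4: {T} ∪ {A} = {A,T} (union, +1)
AGNRSY@4: {A,C,G,T} ∩ {A,T} = {A,T} (intersection, +0)
AY@5: {A} ∩ {A} = {A} (intersection, +0)
NS@5: {A} ∩ {A} = {A} (intersection, +0)
ANSY@5: {A} ∩ {A} = {A} (intersection, +0)
GR@5: {T} ∪ {A} = {A,T} (union, +1)
AGNRSY@5: {A} ∩ {A,T} = {A} (intersection, +0)
per-site changes: [4, 3, 4, 4, 4, 1]; total = 20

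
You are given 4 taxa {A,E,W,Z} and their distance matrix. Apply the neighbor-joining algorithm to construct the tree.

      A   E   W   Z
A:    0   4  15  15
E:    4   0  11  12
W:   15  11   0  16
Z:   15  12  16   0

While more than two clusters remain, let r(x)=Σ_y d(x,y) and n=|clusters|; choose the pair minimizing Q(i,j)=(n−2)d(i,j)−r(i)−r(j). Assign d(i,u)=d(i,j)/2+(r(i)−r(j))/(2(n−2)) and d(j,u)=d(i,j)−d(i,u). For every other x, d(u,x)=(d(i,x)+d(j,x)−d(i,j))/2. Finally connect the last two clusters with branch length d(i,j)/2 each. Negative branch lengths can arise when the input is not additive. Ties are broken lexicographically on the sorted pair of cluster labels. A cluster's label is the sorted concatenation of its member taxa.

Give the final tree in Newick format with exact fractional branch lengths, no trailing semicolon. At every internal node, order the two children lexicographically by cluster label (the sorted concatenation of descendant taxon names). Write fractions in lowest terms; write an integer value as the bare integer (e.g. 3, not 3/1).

iteration 1: select A,E (d=4, Q=-53); attach at lengths (15/4, 1/4); label the merged cluster AE
  updated: d(AE,W)=11, d(AE,Z)=23/2
iteration 2: select AE,W (d=11, Q=-77/2); attach at lengths (13/4, 31/4); label the merged cluster AEW
  updated: d(AEW,Z)=33/4
iteration 3: select AEW,Z (d=33/4); attach at lengths (33/8, 33/8); label the merged cluster AEWZ
final tree: (((A:15/4,E:1/4):13/4,W:31/4):33/8,Z:33/8)
total length: 93/4

(((A:15/4,E:1/4):13/4,W:31/4):33/8,Z:33/8)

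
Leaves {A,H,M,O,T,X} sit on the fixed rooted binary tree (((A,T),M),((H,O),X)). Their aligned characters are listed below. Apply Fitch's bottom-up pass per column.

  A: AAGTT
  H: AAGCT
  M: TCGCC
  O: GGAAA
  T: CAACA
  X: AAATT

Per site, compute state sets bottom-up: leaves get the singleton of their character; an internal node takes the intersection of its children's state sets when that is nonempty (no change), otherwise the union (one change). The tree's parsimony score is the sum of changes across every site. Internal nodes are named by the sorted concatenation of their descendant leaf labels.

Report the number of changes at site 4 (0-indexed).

3

[col 0] AT: children A:{A}, T:{C} ∪→ {A,C}; cost 1
[col 0] AMT: children AT:{A,C}, M:{T} ∪→ {A,C,T}; cost 1
[col 0] HO: children H:{A}, O:{G} ∪→ {A,G}; cost 1
[col 0] HOX: children HO:{A,G}, X:{A} ∩→ {A}; cost 0
[col 0] AHMOTX: children AMT:{A,C,T}, HOX:{A} ∩→ {A}; cost 0
[col 1] AT: children A:{A}, T:{A} ∩→ {A}; cost 0
[col 1] AMT: children AT:{A}, M:{C} ∪→ {A,C}; cost 1
[col 1] HO: children H:{A}, O:{G} ∪→ {A,G}; cost 1
[col 1] HOX: children HO:{A,G}, X:{A} ∩→ {A}; cost 0
[col 1] AHMOTX: children AMT:{A,C}, HOX:{A} ∩→ {A}; cost 0
[col 2] AT: children A:{G}, T:{A} ∪→ {A,G}; cost 1
[col 2] AMT: children AT:{A,G}, M:{G} ∩→ {G}; cost 0
[col 2] HO: children H:{G}, O:{A} ∪→ {A,G}; cost 1
[col 2] HOX: children HO:{A,G}, X:{A} ∩→ {A}; cost 0
[col 2] AHMOTX: children AMT:{G}, HOX:{A} ∪→ {A,G}; cost 1
[col 3] AT: children A:{T}, T:{C} ∪→ {C,T}; cost 1
[col 3] AMT: children AT:{C,T}, M:{C} ∩→ {C}; cost 0
[col 3] HO: children H:{C}, O:{A} ∪→ {A,C}; cost 1
[col 3] HOX: children HO:{A,C}, X:{T} ∪→ {A,C,T}; cost 1
[col 3] AHMOTX: children AMT:{C}, HOX:{A,C,T} ∩→ {C}; cost 0
[col 4] AT: children A:{T}, T:{A} ∪→ {A,T}; cost 1
[col 4] AMT: children AT:{A,T}, M:{C} ∪→ {A,C,T}; cost 1
[col 4] HO: children H:{T}, O:{A} ∪→ {A,T}; cost 1
[col 4] HOX: children HO:{A,T}, X:{T} ∩→ {T}; cost 0
[col 4] AHMOTX: children AMT:{A,C,T}, HOX:{T} ∩→ {T}; cost 0
per-site changes: [3, 2, 3, 3, 3]; total = 14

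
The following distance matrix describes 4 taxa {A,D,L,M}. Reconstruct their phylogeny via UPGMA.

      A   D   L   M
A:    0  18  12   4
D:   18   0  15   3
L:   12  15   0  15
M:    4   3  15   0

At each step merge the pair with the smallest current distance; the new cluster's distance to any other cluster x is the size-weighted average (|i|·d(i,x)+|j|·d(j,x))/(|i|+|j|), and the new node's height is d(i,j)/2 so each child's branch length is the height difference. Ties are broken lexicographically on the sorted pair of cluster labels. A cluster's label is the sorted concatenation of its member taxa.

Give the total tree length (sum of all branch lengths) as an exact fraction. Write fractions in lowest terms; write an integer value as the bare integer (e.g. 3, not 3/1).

iteration 1: select D,M (d=3); attach at lengths (3/2, 3/2); label the merged cluster DM
  updated: d(A,DM)=11, d(DM,L)=15
iteration 2: select A,DM (d=11); attach at lengths (11/2, 4); label the merged cluster ADM
  updated: d(ADM,L)=14
iteration 3: select ADM,L (d=14); attach at lengths (3/2, 7); label the merged cluster ADLM
final tree: ((A:11/2,(D:3/2,M:3/2):4):3/2,L:7)
total length: 21

21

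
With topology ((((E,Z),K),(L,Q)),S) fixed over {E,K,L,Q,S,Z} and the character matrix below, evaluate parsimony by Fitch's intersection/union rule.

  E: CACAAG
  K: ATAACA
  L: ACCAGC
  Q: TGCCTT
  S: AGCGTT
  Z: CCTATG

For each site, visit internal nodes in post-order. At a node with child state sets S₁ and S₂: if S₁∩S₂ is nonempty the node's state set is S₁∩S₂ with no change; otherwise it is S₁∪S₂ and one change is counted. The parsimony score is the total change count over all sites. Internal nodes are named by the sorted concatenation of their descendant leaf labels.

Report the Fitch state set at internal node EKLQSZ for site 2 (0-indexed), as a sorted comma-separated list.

C

[col 0] EZ: children E:{C}, Z:{C} ∩→ {C}; cost 0
[col 0] EKZ: children EZ:{C}, K:{A} ∪→ {A,C}; cost 1
[col 0] LQ: children L:{A}, Q:{T} ∪→ {A,T}; cost 1
[col 0] EKLQZ: children EKZ:{A,C}, LQ:{A,T} ∩→ {A}; cost 0
[col 0] EKLQSZ: children EKLQZ:{A}, S:{A} ∩→ {A}; cost 0
[col 1] EZ: children E:{A}, Z:{C} ∪→ {A,C}; cost 1
[col 1] EKZ: children EZ:{A,C}, K:{T} ∪→ {A,C,T}; cost 1
[col 1] LQ: children L:{C}, Q:{G} ∪→ {C,G}; cost 1
[col 1] EKLQZ: children EKZ:{A,C,T}, LQ:{C,G} ∩→ {C}; cost 0
[col 1] EKLQSZ: children EKLQZ:{C}, S:{G} ∪→ {C,G}; cost 1
[col 2] EZ: children E:{C}, Z:{T} ∪→ {C,T}; cost 1
[col 2] EKZ: children EZ:{C,T}, K:{A} ∪→ {A,C,T}; cost 1
[col 2] LQ: children L:{C}, Q:{C} ∩→ {C}; cost 0
[col 2] EKLQZ: children EKZ:{A,C,T}, LQ:{C} ∩→ {C}; cost 0
[col 2] EKLQSZ: children EKLQZ:{C}, S:{C} ∩→ {C}; cost 0
[col 3] EZ: children E:{A}, Z:{A} ∩→ {A}; cost 0
[col 3] EKZ: children EZ:{A}, K:{A} ∩→ {A}; cost 0
[col 3] LQ: children L:{A}, Q:{C} ∪→ {A,C}; cost 1
[col 3] EKLQZ: children EKZ:{A}, LQ:{A,C} ∩→ {A}; cost 0
[col 3] EKLQSZ: children EKLQZ:{A}, S:{G} ∪→ {A,G}; cost 1
[col 4] EZ: children E:{A}, Z:{T} ∪→ {A,T}; cost 1
[col 4] EKZ: children EZ:{A,T}, K:{C} ∪→ {A,C,T}; cost 1
[col 4] LQ: children L:{G}, Q:{T} ∪→ {G,T}; cost 1
[col 4] EKLQZ: children EKZ:{A,C,T}, LQ:{G,T} ∩→ {T}; cost 0
[col 4] EKLQSZ: children EKLQZ:{T}, S:{T} ∩→ {T}; cost 0
[col 5] EZ: children E:{G}, Z:{G} ∩→ {G}; cost 0
[col 5] EKZ: children EZ:{G}, K:{A} ∪→ {A,G}; cost 1
[col 5] LQ: children L:{C}, Q:{T} ∪→ {C,T}; cost 1
[col 5] EKLQZ: children EKZ:{A,G}, LQ:{C,T} ∪→ {A,C,G,T}; cost 1
[col 5] EKLQSZ: children EKLQZ:{A,C,G,T}, S:{T} ∩→ {T}; cost 0
per-site changes: [2, 4, 2, 2, 3, 3]; total = 16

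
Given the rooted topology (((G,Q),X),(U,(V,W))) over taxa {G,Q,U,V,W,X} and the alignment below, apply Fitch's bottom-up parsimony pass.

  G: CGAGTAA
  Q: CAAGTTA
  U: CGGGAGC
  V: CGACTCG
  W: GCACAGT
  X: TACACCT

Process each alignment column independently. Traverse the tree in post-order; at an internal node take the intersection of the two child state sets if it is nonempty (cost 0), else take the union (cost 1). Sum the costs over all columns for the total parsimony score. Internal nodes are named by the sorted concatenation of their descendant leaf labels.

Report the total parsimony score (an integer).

GQ@0: {C} ∩ {C} = {C} (intersection, +0)
GQX@0: {C} ∪ {T} = {C,T} (union, +1)
VW@0: {C} ∪ {G} = {C,G} (union, +1)
UVW@0: {C} ∩ {C,G} = {C} (intersection, +0)
GQUVWX@0: {C,T} ∩ {C} = {C} (intersection, +0)
GQ@1: {G} ∪ {A} = {A,G} (union, +1)
GQX@1: {A,G} ∩ {A} = {A} (intersection, +0)
VW@1: {G} ∪ {C} = {C,G} (union, +1)
UVW@1: {G} ∩ {C,G} = {G} (intersection, +0)
GQUVWX@1: {A} ∪ {G} = {A,G} (union, +1)
GQ@2: {A} ∩ {A} = {A} (intersection, +0)
GQX@2: {A} ∪ {C} = {A,C} (union, +1)
VW@2: {A} ∩ {A} = {A} (intersection, +0)
UVW@2: {G} ∪ {A} = {A,G} (union, +1)
GQUVWX@2: {A,C} ∩ {A,G} = {A} (intersection, +0)
GQ@3: {G} ∩ {G} = {G} (intersection, +0)
GQX@3: {G} ∪ {A} = {A,G} (union, +1)
VW@3: {C} ∩ {C} = {C} (intersection, +0)
UVW@3: {G} ∪ {C} = {C,G} (union, +1)
GQUVWX@3: {A,G} ∩ {C,G} = {G} (intersection, +0)
GQ@4: {T} ∩ {T} = {T} (intersection, +0)
GQX@4: {T} ∪ {C} = {C,T} (union, +1)
VW@4: {T} ∪ {A} = {A,T} (union, +1)
UVW@4: {A} ∩ {A,T} = {A} (intersection, +0)
GQUVWX@4: {C,T} ∪ {A} = {A,C,T} (union, +1)
GQ@5: {A} ∪ {T} = {A,T} (union, +1)
GQX@5: {A,T} ∪ {C} = {A,C,T} (union, +1)
VW@5: {C} ∪ {G} = {C,G} (union, +1)
UVW@5: {G} ∩ {C,G} = {G} (intersection, +0)
GQUVWX@5: {A,C,T} ∪ {G} = {A,C,G,T} (union, +1)
GQ@6: {A} ∩ {A} = {A} (intersection, +0)
GQX@6: {A} ∪ {T} = {A,T} (union, +1)
VW@6: {G} ∪ {T} = {G,T} (union, +1)
UVW@6: {C} ∪ {G,T} = {C,G,T} (union, +1)
GQUVWX@6: {A,T} ∩ {C,G,T} = {T} (intersection, +0)
per-site changes: [2, 3, 2, 2, 3, 4, 3]; total = 19

19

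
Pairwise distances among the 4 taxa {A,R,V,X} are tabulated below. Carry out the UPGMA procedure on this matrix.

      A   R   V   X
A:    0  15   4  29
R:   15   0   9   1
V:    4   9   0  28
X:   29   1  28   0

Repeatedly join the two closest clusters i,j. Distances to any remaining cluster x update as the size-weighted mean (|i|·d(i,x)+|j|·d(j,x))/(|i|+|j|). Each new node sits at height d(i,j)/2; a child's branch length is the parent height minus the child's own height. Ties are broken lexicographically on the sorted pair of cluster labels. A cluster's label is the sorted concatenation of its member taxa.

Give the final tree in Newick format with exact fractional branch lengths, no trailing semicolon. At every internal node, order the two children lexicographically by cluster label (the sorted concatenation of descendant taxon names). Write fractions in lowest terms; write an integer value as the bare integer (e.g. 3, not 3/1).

((A:2,V:2):65/8,(R:1/2,X:1/2):77/8)

1. join R+X (d=1) ⇒ RX; edges |R|=1/2, |X|=1/2
  updated: d(A,RX)=22, d(RX,V)=37/2
2. join A+V (d=4) ⇒ AV; edges |A|=2, |V|=2
  updated: d(AV,RX)=81/4
3. join AV+RX (d=81/4) ⇒ ARVX; edges |AV|=65/8, |RX|=77/8
final tree: ((A:2,V:2):65/8,(R:1/2,X:1/2):77/8)
total length: 91/4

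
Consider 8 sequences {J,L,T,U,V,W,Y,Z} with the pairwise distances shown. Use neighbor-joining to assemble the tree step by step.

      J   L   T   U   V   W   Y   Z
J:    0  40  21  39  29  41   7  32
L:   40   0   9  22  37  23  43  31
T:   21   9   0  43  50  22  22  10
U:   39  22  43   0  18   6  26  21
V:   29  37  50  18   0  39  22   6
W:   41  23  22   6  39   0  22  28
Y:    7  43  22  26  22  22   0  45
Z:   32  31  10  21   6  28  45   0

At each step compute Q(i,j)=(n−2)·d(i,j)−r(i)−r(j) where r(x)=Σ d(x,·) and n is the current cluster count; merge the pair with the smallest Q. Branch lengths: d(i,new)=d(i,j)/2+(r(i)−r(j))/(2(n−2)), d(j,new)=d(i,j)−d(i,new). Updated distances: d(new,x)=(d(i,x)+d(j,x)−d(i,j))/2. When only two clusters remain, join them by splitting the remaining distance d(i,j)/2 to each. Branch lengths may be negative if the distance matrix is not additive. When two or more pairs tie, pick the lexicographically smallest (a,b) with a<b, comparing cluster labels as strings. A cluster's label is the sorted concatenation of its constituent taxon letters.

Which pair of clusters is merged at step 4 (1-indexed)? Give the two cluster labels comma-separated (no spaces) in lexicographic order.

U,W

step 1: merge (J,Y) at d=7, Q=-354; branch lengths J→16/3, Y→5/3; new cluster JY
  updated: d(JY,L)=38, d(JY,T)=18, d(JY,U)=29, d(JY,V)=22, d(JY,W)=28, d(JY,Z)=35
step 2: merge (V,Z) at d=6, Q=-273; branch lengths V→71/10, Z→-11/10; new cluster VZ
  updated: d(JY,VZ)=51/2, d(L,VZ)=31, d(T,VZ)=27, d(U,VZ)=33/2, d(VZ,W)=61/2
step 3: merge (L,T) at d=9, Q=-206; branch lengths L→5, T→4; new cluster LT
  updated: d(JY,LT)=47/2, d(LT,U)=28, d(LT,VZ)=49/2, d(LT,W)=18
step 4: merge (U,W) at d=6, Q=-144; branch lengths U→5/2, W→7/2; new cluster UW
  updated: d(JY,UW)=51/2, d(LT,UW)=20, d(UW,VZ)=41/2
step 5: merge (JY,LT) at d=47/2, Q=-191/2; branch lengths JY→107/8, LT→81/8; new cluster JLTY
  updated: d(JLTY,UW)=11, d(JLTY,VZ)=53/4
step 6: merge (JLTY,UW) at d=11, Q=-179/4; branch lengths JLTY→15/8, UW→73/8; new cluster JLTUWY
  updated: d(JLTUWY,VZ)=91/8
step 7: merge (JLTUWY,VZ) at d=91/8; branch lengths JLTUWY→91/16, VZ→91/16; new cluster JLTUVWYZ
final tree: ((((J:16/3,Y:5/3):107/8,(L:5,T:4):81/8):15/8,(U:5/2,W:7/2):73/8):91/16,(V:71/10,Z:-11/10):91/16)
total length: 591/8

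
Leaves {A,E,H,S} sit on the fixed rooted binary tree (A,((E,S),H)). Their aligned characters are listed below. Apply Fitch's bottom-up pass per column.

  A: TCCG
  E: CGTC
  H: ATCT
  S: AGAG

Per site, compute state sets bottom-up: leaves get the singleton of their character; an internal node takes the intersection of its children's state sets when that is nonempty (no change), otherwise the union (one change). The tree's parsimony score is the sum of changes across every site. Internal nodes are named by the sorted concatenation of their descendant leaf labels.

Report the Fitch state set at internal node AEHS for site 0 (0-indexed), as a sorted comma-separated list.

A,T

[col 0] ES: children E:{C}, S:{A} ∪→ {A,C}; cost 1
[col 0] EHS: children ES:{A,C}, H:{A} ∩→ {A}; cost 0
[col 0] AEHS: children A:{T}, EHS:{A} ∪→ {A,T}; cost 1
[col 1] ES: children E:{G}, S:{G} ∩→ {G}; cost 0
[col 1] EHS: children ES:{G}, H:{T} ∪→ {G,T}; cost 1
[col 1] AEHS: children A:{C}, EHS:{G,T} ∪→ {C,G,T}; cost 1
[col 2] ES: children E:{T}, S:{A} ∪→ {A,T}; cost 1
[col 2] EHS: children ES:{A,T}, H:{C} ∪→ {A,C,T}; cost 1
[col 2] AEHS: children A:{C}, EHS:{A,C,T} ∩→ {C}; cost 0
[col 3] ES: children E:{C}, S:{G} ∪→ {C,G}; cost 1
[col 3] EHS: children ES:{C,G}, H:{T} ∪→ {C,G,T}; cost 1
[col 3] AEHS: children A:{G}, EHS:{C,G,T} ∩→ {G}; cost 0
per-site changes: [2, 2, 2, 2]; total = 8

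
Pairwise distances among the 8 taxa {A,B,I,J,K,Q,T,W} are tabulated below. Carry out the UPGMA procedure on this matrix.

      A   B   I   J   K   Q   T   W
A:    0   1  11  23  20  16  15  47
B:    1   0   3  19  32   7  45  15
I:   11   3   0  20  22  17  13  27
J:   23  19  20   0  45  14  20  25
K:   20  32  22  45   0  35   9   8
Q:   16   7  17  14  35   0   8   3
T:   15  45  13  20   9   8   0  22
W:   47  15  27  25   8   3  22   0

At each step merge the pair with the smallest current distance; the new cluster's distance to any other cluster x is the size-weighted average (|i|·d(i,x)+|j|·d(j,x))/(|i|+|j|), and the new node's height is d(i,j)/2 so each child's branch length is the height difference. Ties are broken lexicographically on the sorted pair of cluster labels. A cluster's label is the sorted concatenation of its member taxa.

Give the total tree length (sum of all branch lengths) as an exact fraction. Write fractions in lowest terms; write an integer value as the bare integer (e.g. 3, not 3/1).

step 1: merge (A,B) at d=1; branch lengths A→1/2, B→1/2; new cluster AB
  updated: d(AB,I)=7, d(AB,J)=21, d(AB,K)=26, d(AB,Q)=23/2, d(AB,T)=30, d(AB,W)=31
step 2: merge (Q,W) at d=3; branch lengths Q→3/2, W→3/2; new cluster QW
  updated: d(AB,QW)=85/4, d(I,QW)=22, d(J,QW)=39/2, d(K,QW)=43/2, d(QW,T)=15
step 3: merge (AB,I) at d=7; branch lengths AB→3, I→7/2; new cluster ABI
  updated: d(ABI,J)=62/3, d(ABI,K)=74/3, d(ABI,QW)=43/2, d(ABI,T)=73/3
step 4: merge (K,T) at d=9; branch lengths K→9/2, T→9/2; new cluster KT
  updated: d(ABI,KT)=49/2, d(J,KT)=65/2, d(KT,QW)=73/4
step 5: merge (KT,QW) at d=73/4; branch lengths KT→37/8, QW→61/8; new cluster KQTW
  updated: d(ABI,KQTW)=23, d(J,KQTW)=26
step 6: merge (ABI,J) at d=62/3; branch lengths ABI→41/6, J→31/3; new cluster ABIJ
  updated: d(ABIJ,KQTW)=95/4
step 7: merge (ABIJ,KQTW) at d=95/4; branch lengths ABIJ→37/24, KQTW→11/4; new cluster ABIJKQTW
final tree: ((((A:1/2,B:1/2):3,I:7/2):41/6,J:31/3):37/24,((K:9/2,T:9/2):37/8,(Q:3/2,W:3/2):61/8):11/4)
total length: 1277/24

1277/24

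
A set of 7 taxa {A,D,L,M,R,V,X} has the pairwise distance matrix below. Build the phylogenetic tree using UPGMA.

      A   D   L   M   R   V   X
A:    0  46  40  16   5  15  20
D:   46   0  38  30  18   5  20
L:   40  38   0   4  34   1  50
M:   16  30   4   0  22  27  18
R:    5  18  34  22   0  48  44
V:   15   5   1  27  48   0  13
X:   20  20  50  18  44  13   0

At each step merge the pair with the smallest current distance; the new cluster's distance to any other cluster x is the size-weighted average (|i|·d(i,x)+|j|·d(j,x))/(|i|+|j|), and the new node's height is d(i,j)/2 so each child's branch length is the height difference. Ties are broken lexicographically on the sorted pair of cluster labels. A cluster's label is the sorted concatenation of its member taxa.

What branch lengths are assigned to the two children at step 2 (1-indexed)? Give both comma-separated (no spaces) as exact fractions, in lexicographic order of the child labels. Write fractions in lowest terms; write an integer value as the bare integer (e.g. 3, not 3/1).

1. join L+V (d=1) ⇒ LV; edges |L|=1/2, |V|=1/2
  updated: d(A,LV)=55/2, d(D,LV)=43/2, d(LV,M)=31/2, d(LV,R)=41, d(LV,X)=63/2
2. join A+R (d=5) ⇒ AR; edges |A|=5/2, |R|=5/2
  updated: d(AR,D)=32, d(AR,LV)=137/4, d(AR,M)=19, d(AR,X)=32
3. join LV+M (d=31/2) ⇒ LMV; edges |LV|=29/4, |M|=31/4
  updated: d(AR,LMV)=175/6, d(D,LMV)=73/3, d(LMV,X)=27
4. join D+X (d=20) ⇒ DX; edges |D|=10, |X|=10
  updated: d(AR,DX)=32, d(DX,LMV)=77/3
5. join DX+LMV (d=77/3) ⇒ DLMVX; edges |DX|=17/6, |LMV|=61/12
  updated: d(AR,DLMVX)=303/10
6. join AR+DLMVX (d=303/10) ⇒ ADLMRVX; edges |AR|=253/20, |DLMVX|=139/60
final tree: ((A:5/2,R:5/2):253/20,((D:10,X:10):17/6,((L:1/2,V:1/2):29/4,M:31/4):61/12):139/60)
total length: 3833/60

5/2,5/2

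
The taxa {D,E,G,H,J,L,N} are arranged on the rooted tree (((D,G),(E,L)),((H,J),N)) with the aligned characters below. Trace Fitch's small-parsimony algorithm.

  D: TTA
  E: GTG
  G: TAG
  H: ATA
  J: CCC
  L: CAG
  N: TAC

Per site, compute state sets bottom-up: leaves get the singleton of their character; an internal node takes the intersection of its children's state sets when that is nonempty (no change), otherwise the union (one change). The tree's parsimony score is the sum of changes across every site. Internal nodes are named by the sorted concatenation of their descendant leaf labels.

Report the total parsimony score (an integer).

site 0, node DG: D={T} ∩ G={T} → {T} (+0)
site 0, node EL: E={G} ∪ L={C} → {C,G} (+1)
site 0, node DEGL: DG={T} ∪ EL={C,G} → {C,G,T} (+1)
site 0, node HJ: H={A} ∪ J={C} → {A,C} (+1)
site 0, node HJN: HJ={A,C} ∪ N={T} → {A,C,T} (+1)
site 0, node DEGHJLN: DEGL={C,G,T} ∩ HJN={A,C,T} → {C,T} (+0)
site 1, node DG: D={T} ∪ G={A} → {A,T} (+1)
site 1, node EL: E={T} ∪ L={A} → {A,T} (+1)
site 1, node DEGL: DG={A,T} ∩ EL={A,T} → {A,T} (+0)
site 1, node HJ: H={T} ∪ J={C} → {C,T} (+1)
site 1, node HJN: HJ={C,T} ∪ N={A} → {A,C,T} (+1)
site 1, node DEGHJLN: DEGL={A,T} ∩ HJN={A,C,T} → {A,T} (+0)
site 2, node DG: D={A} ∪ G={G} → {A,G} (+1)
site 2, node EL: E={G} ∩ L={G} → {G} (+0)
site 2, node DEGL: DG={A,G} ∩ EL={G} → {G} (+0)
site 2, node HJ: H={A} ∪ J={C} → {A,C} (+1)
site 2, node HJN: HJ={A,C} ∩ N={C} → {C} (+0)
site 2, node DEGHJLN: DEGL={G} ∪ HJN={C} → {C,G} (+1)
per-site changes: [4, 4, 3]; total = 11

11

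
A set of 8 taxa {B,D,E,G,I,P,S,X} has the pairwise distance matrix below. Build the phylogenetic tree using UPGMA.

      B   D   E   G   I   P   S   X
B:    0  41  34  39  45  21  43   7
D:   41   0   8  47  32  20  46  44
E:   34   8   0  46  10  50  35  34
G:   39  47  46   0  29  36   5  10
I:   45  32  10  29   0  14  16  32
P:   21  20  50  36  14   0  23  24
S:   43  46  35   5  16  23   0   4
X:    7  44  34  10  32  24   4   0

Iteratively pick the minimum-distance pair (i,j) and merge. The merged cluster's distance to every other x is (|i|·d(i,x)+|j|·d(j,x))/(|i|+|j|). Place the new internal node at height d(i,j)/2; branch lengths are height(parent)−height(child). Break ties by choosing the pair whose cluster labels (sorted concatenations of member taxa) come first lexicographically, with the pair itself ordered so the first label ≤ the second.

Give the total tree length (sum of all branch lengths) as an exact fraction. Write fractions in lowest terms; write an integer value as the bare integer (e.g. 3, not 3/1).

iteration 1: select S,X (d=4); attach at lengths (2, 2); label the merged cluster SX
  updated: d(B,SX)=25, d(D,SX)=45, d(E,SX)=69/2, d(G,SX)=15/2, d(I,SX)=24, d(P,SX)=47/2
iteration 2: select G,SX (d=15/2); attach at lengths (15/4, 7/4); label the merged cluster GSX
  updated: d(B,GSX)=89/3, d(D,GSX)=137/3, d(E,GSX)=115/3, d(GSX,I)=77/3, d(GSX,P)=83/3
iteration 3: select D,E (d=8); attach at lengths (4, 4); label the merged cluster DE
  updated: d(B,DE)=75/2, d(DE,GSX)=42, d(DE,I)=21, d(DE,P)=35
iteration 4: select I,P (d=14); attach at lengths (7, 7); label the merged cluster IP
  updated: d(B,IP)=33, d(DE,IP)=28, d(GSX,IP)=80/3
iteration 5: select GSX,IP (d=80/3); attach at lengths (115/12, 19/3); label the merged cluster GIPSX
  updated: d(B,GIPSX)=31, d(DE,GIPSX)=182/5
iteration 6: select B,GIPSX (d=31); attach at lengths (31/2, 13/6); label the merged cluster BGIPSX
  updated: d(BGIPSX,DE)=439/12
iteration 7: select BGIPSX,DE (d=439/12); attach at lengths (67/24, 343/24); label the merged cluster BDEGIPSX
final tree: ((B:31/2,((G:15/4,(S:2,X:2):7/4):115/12,(I:7,P:7):19/3):13/6):67/24,(D:4,E:4):343/24)
total length: 493/6

493/6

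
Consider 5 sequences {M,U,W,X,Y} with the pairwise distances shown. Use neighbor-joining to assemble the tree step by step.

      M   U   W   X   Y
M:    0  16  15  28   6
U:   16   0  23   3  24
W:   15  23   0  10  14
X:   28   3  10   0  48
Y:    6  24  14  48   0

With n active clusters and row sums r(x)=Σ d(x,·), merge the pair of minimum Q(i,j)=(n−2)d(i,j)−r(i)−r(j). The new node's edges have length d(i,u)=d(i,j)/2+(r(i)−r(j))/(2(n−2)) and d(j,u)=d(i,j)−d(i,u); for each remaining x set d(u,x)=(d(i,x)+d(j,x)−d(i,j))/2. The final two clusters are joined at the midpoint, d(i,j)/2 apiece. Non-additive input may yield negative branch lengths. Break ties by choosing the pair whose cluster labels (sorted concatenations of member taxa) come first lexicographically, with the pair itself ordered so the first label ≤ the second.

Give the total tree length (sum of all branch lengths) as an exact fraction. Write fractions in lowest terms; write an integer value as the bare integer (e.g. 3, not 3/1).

1. join U+X (d=3, Q=-146) ⇒ UX; edges |U|=-7/3, |X|=16/3
  updated: d(M,UX)=41/2, d(UX,W)=15, d(UX,Y)=69/2
2. join M+Y (d=6, Q=-84) ⇒ MY; edges |M|=-1/4, |Y|=25/4
  updated: d(MY,UX)=49/2, d(MY,W)=23/2
3. join MY+UX (d=49/2, Q=-51) ⇒ MUXY; edges |MY|=21/2, |UX|=14
  updated: d(MUXY,W)=1
4. join MUXY+W (d=1) ⇒ MUWXY; edges |MUXY|=1/2, |W|=1/2
final tree: (((M:-1/4,Y:25/4):21/2,(U:-7/3,X:16/3):14):1/2,W:1/2)
total length: 69/2

69/2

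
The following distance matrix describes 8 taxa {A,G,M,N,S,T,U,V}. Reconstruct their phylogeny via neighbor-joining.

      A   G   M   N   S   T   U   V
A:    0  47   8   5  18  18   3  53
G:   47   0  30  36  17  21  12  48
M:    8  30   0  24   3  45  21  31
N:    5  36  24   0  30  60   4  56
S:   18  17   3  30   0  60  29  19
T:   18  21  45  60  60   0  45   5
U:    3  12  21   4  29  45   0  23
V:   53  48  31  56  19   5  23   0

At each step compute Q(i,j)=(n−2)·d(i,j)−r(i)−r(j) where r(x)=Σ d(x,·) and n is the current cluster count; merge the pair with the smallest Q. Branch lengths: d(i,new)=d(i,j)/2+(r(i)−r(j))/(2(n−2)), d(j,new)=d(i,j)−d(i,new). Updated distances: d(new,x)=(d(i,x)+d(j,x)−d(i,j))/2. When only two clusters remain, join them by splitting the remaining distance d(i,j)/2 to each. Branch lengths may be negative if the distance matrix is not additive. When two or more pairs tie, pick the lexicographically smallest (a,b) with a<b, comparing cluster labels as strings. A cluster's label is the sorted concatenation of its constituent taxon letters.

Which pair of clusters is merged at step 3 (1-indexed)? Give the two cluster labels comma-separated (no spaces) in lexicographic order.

iteration 1: select T,V (d=5, Q=-459); attach at lengths (49/12, 11/12); label the merged cluster TV
  updated: d(A,TV)=33, d(G,TV)=32, d(M,TV)=71/2, d(N,TV)=111/2, d(S,TV)=37, d(TV,U)=63/2
iteration 2: select A,N (d=5, Q=-487/2); attach at lengths (-31/20, 131/20); label the merged cluster AN
  updated: d(AN,G)=39, d(AN,M)=27/2, d(AN,S)=43/2, d(AN,TV)=167/4, d(AN,U)=1
iteration 3: select AN,U (d=1, Q=-829/4); attach at lengths (105/32, -73/32); label the merged cluster ANU
  updated: d(ANU,G)=25, d(ANU,M)=67/4, d(ANU,S)=99/4, d(ANU,TV)=289/8
iteration 4: select M,S (d=3, Q=-158); attach at lengths (25/12, 11/12); label the merged cluster MS
  updated: d(ANU,MS)=77/4, d(G,MS)=22, d(MS,TV)=139/4
iteration 5: select ANU,MS (d=77/4, Q=-943/8); attach at lengths (343/32, 273/32); label the merged cluster AMNSU
  updated: d(AMNSU,G)=111/8, d(AMNSU,TV)=413/16
iteration 6: select AMNSU,G (d=111/8, Q=-1147/16); attach at lengths (123/32, 321/32); label the merged cluster AGMNSU
  updated: d(AGMNSU,TV)=703/32
iteration 7: select AGMNSU,TV (d=703/32); attach at lengths (703/64, 703/64); label the merged cluster AGMNSTUV
final tree: (((((A:-31/20,N:131/20):105/32,U:-73/32):343/32,(M:25/12,S:11/12):273/32):123/32,G:321/32):703/64,(T:49/12,V:11/12):703/64)
total length: 2211/32

AN,U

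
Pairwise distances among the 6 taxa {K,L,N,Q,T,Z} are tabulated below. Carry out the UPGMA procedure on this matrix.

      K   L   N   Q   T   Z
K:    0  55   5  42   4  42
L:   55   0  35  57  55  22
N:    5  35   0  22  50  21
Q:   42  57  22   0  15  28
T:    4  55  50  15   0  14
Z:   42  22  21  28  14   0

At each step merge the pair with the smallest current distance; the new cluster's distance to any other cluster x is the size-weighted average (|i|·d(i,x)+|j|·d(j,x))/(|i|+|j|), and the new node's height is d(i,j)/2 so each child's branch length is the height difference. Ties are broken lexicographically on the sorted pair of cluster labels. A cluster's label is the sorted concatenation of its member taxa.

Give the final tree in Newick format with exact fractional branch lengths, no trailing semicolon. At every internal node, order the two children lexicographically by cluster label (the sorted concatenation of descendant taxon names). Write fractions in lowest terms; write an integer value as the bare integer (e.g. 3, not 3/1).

(((K:2,T:2):12,((N:21/2,Z:21/2):2,Q:25/2):3/2):42/5,L:112/5)

iteration 1: select K,T (d=4); attach at lengths (2, 2); label the merged cluster KT
  updated: d(KT,L)=55, d(KT,N)=55/2, d(KT,Q)=57/2, d(KT,Z)=28
iteration 2: select N,Z (d=21); attach at lengths (21/2, 21/2); label the merged cluster NZ
  updated: d(KT,NZ)=111/4, d(L,NZ)=57/2, d(NZ,Q)=25
iteration 3: select NZ,Q (d=25); attach at lengths (2, 25/2); label the merged cluster NQZ
  updated: d(KT,NQZ)=28, d(L,NQZ)=38
iteration 4: select KT,NQZ (d=28); attach at lengths (12, 3/2); label the merged cluster KNQTZ
  updated: d(KNQTZ,L)=224/5
iteration 5: select KNQTZ,L (d=224/5); attach at lengths (42/5, 112/5); label the merged cluster KLNQTZ
final tree: (((K:2,T:2):12,((N:21/2,Z:21/2):2,Q:25/2):3/2):42/5,L:112/5)
total length: 419/5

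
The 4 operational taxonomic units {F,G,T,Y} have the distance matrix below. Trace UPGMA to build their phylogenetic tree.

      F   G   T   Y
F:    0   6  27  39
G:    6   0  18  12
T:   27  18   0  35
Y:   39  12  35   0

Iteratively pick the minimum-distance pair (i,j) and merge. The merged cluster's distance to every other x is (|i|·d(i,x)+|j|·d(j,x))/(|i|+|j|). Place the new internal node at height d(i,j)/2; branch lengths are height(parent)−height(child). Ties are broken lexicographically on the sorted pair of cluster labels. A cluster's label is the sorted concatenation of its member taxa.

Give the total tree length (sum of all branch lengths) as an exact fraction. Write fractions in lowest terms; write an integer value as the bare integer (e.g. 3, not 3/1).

step 1: merge (F,G) at d=6; branch lengths F→3, G→3; new cluster FG
  updated: d(FG,T)=45/2, d(FG,Y)=51/2
step 2: merge (FG,T) at d=45/2; branch lengths FG→33/4, T→45/4; new cluster FGT
  updated: d(FGT,Y)=86/3
step 3: merge (FGT,Y) at d=86/3; branch lengths FGT→37/12, Y→43/3; new cluster FGTY
final tree: (((F:3,G:3):33/4,T:45/4):37/12,Y:43/3)
total length: 515/12

515/12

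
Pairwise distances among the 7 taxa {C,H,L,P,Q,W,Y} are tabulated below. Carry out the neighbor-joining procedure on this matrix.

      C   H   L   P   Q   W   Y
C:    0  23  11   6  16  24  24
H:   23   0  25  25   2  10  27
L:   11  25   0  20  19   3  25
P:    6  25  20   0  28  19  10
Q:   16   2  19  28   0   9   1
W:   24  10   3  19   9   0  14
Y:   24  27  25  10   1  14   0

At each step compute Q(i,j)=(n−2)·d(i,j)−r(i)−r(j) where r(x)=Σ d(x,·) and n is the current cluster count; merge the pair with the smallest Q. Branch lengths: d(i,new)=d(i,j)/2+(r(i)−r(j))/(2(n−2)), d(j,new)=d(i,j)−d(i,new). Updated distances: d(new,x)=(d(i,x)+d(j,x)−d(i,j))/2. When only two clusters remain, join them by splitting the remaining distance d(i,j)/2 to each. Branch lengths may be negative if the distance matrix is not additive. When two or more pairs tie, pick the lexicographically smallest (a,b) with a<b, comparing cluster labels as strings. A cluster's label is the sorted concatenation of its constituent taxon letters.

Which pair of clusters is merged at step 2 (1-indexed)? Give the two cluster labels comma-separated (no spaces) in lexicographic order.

iteration 1: select C,P (d=6, Q=-182); attach at lengths (13/5, 17/5); label the merged cluster CP
  updated: d(CP,H)=21, d(CP,L)=25/2, d(CP,Q)=19, d(CP,W)=37/2, d(CP,Y)=14
iteration 2: select H,Q (d=2, Q=-127); attach at lengths (43/8, -27/8); label the merged cluster HQ
  updated: d(CP,HQ)=19, d(HQ,L)=21, d(HQ,W)=17/2, d(HQ,Y)=13
iteration 3: select L,W (d=3, Q=-193/2); attach at lengths (53/12, -17/12); label the merged cluster LW
  updated: d(CP,LW)=14, d(HQ,LW)=53/4, d(LW,Y)=18
iteration 4: select CP,LW (d=14, Q=-257/4); attach at lengths (119/16, 105/16); label the merged cluster CLPW
  updated: d(CLPW,HQ)=73/8, d(CLPW,Y)=9
iteration 5: select CLPW,HQ (d=73/8, Q=-249/8); attach at lengths (41/16, 105/16); label the merged cluster CHLPQW
  updated: d(CHLPQW,Y)=103/16
iteration 6: select CHLPQW,Y (d=103/16); attach at lengths (103/32, 103/32); label the merged cluster CHLPQWY
final tree: ((((C:13/5,P:17/5):119/16,(L:53/12,W:-17/12):105/16):41/16,(H:43/8,Q:-27/8):105/16):103/32,Y:103/32)
total length: 649/16

H,Q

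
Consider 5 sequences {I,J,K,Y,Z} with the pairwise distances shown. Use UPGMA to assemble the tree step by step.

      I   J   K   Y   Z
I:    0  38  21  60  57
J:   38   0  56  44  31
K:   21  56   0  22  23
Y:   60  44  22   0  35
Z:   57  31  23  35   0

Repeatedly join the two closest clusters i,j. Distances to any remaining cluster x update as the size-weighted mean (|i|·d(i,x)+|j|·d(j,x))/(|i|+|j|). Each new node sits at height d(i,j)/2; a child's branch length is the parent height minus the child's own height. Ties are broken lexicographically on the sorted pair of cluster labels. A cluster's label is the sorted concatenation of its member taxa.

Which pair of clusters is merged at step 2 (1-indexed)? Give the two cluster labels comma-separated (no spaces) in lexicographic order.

J,Z

1. join I+K (d=21) ⇒ IK; edges |I|=21/2, |K|=21/2
  updated: d(IK,J)=47, d(IK,Y)=41, d(IK,Z)=40
2. join J+Z (d=31) ⇒ JZ; edges |J|=31/2, |Z|=31/2
  updated: d(IK,JZ)=87/2, d(JZ,Y)=79/2
3. join JZ+Y (d=79/2) ⇒ JYZ; edges |JZ|=17/4, |Y|=79/4
  updated: d(IK,JYZ)=128/3
4. join IK+JYZ (d=128/3) ⇒ IJKYZ; edges |IK|=65/6, |JYZ|=19/12
final tree: ((I:21/2,K:21/2):65/6,((J:31/2,Z:31/2):17/4,Y:79/4):19/12)
total length: 1061/12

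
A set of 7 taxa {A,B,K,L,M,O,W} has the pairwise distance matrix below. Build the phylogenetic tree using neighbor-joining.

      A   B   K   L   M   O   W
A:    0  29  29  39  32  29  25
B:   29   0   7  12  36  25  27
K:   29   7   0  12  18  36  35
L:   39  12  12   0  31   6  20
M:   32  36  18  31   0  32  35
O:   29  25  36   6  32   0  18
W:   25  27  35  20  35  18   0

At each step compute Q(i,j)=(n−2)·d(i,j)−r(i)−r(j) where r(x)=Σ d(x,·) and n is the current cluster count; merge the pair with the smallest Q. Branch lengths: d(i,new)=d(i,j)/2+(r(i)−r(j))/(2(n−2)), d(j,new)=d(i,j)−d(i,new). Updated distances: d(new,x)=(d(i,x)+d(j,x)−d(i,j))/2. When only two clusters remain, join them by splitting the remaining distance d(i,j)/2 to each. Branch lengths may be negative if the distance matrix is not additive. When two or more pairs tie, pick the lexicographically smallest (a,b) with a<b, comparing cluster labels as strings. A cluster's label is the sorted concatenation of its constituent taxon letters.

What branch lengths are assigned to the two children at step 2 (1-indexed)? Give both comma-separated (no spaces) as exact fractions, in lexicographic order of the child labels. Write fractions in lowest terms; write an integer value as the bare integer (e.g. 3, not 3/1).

33/16,63/16

iteration 1: select B,K (d=7, Q=-238); attach at lengths (17/5, 18/5); label the merged cluster BK
  updated: d(A,BK)=51/2, d(BK,L)=17/2, d(BK,M)=47/2, d(BK,O)=27, d(BK,W)=55/2
iteration 2: select L,O (d=6, Q=-385/2); attach at lengths (33/16, 63/16); label the merged cluster LO
  updated: d(A,LO)=31, d(BK,LO)=59/4, d(LO,M)=57/2, d(LO,W)=16
iteration 3: select LO,W (d=16, Q=-583/4); attach at lengths (139/24, 245/24); label the merged cluster LOW
  updated: d(A,LOW)=20, d(BK,LOW)=105/8, d(LOW,M)=95/4
iteration 4: select A,LOW (d=20, Q=-755/8); attach at lengths (485/32, 155/32); label the merged cluster ALOW
  updated: d(ALOW,BK)=149/16, d(ALOW,M)=143/8
iteration 5: select ALOW,BK (d=149/16, Q=-811/16); attach at lengths (59/32, 239/32); label the merged cluster ABKLOW
  updated: d(ABKLOW,M)=513/32
iteration 6: select ABKLOW,M (d=513/32); attach at lengths (513/64, 513/64); label the merged cluster ABKLMOW
final tree: (((A:485/32,((L:33/16,O:63/16):139/24,W:245/24):155/32):59/32,(B:17/5,K:18/5):239/32):513/64,M:513/64)
total length: 2379/32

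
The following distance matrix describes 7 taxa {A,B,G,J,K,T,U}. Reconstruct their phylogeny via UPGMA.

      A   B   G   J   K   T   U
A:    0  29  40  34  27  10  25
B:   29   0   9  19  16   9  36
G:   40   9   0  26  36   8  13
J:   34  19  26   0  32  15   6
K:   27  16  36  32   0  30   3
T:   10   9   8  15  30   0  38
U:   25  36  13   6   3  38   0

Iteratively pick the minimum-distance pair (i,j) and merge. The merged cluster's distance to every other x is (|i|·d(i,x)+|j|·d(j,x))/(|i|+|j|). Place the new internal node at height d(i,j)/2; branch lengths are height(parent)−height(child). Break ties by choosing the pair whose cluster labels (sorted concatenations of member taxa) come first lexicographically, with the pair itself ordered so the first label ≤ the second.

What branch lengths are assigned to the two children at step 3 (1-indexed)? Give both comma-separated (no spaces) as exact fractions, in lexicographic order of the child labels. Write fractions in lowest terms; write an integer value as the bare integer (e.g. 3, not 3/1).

1. join K+U (d=3) ⇒ KU; edges |K|=3/2, |U|=3/2
  updated: d(A,KU)=26, d(B,KU)=26, d(G,KU)=49/2, d(J,KU)=19, d(KU,T)=34
2. join G+T (d=8) ⇒ GT; edges |G|=4, |T|=4
  updated: d(A,GT)=25, d(B,GT)=9, d(GT,J)=41/2, d(GT,KU)=117/4
3. join B+GT (d=9) ⇒ BGT; edges |B|=9/2, |GT|=1/2
  updated: d(A,BGT)=79/3, d(BGT,J)=20, d(BGT,KU)=169/6
4. join J+KU (d=19) ⇒ JKU; edges |J|=19/2, |KU|=8
  updated: d(A,JKU)=86/3, d(BGT,JKU)=229/9
5. join BGT+JKU (d=229/9) ⇒ BGJKTU; edges |BGT|=74/9, |JKU|=29/9
  updated: d(A,BGJKTU)=55/2
6. join A+BGJKTU (d=55/2) ⇒ ABGJKTU; edges |A|=55/4, |BGJKTU|=37/36
final tree: (A:55/4,((B:9/2,(G:4,T:4):1/2):74/9,(J:19/2,(K:3/2,U:3/2):8):29/9):37/36)
total length: 1075/18

9/2,1/2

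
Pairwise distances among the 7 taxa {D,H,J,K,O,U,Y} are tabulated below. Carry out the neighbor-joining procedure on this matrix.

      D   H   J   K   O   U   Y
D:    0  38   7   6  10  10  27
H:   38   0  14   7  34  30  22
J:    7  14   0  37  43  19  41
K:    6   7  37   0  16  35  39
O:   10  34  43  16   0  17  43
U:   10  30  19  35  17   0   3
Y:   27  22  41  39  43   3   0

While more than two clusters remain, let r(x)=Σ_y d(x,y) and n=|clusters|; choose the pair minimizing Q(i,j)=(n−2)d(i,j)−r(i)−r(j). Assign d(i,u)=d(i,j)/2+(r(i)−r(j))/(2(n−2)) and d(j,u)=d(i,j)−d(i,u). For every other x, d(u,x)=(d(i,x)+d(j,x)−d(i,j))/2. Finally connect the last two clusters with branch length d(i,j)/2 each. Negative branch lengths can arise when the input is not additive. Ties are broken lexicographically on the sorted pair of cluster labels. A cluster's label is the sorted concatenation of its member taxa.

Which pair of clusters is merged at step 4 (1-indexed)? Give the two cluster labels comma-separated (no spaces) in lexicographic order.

1. join U+Y (d=3, Q=-274) ⇒ UY; edges |U|=-23/5, |Y|=38/5
  updated: d(D,UY)=17, d(H,UY)=49/2, d(J,UY)=57/2, d(K,UY)=71/2, d(O,UY)=57/2
2. join H+J (d=14, Q=-191) ⇒ HJ; edges |H|=11/2, |J|=17/2
  updated: d(D,HJ)=31/2, d(HJ,K)=15, d(HJ,O)=63/2, d(HJ,UY)=39/2
3. join HJ+UY (d=39/2, Q=-247/2) ⇒ HJUY; edges |HJ|=79/12, |UY|=155/12
  updated: d(D,HJUY)=13/2, d(HJUY,K)=31/2, d(HJUY,O)=81/4
4. join D+HJUY (d=13/2, Q=-207/4) ⇒ DHJUY; edges |D|=-27/16, |HJUY|=131/16
  updated: d(DHJUY,K)=15/2, d(DHJUY,O)=95/8
5. join DHJUY+K (d=15/2, Q=-283/8) ⇒ DHJKUY; edges |DHJUY|=27/16, |K|=93/16
  updated: d(DHJKUY,O)=163/16
6. join DHJKUY+O (d=163/16) ⇒ DHJKOUY; edges |DHJKUY|=163/32, |O|=163/32
final tree: (((D:-27/16,((H:11/2,J:17/2):79/12,(U:-23/5,Y:38/5):155/12):131/16):27/16,K:93/16):163/32,O:163/32)
total length: 971/16

D,HJUY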